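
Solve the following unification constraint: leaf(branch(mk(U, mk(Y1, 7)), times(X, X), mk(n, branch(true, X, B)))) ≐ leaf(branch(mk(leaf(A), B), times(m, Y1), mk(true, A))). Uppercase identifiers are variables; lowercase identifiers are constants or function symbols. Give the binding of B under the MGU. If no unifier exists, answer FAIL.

Decompose leaf/1: branch(mk(U, mk(Y1, 7)), times(X, X), mk(n, branch(true, X, B))) ≐ branch(mk(leaf(A), B), times(m, Y1), mk(true, A)).
Decompose branch/3: mk(U, mk(Y1, 7)) ≐ mk(leaf(A), B),  times(X, X) ≐ times(m, Y1),  mk(n, branch(true, X, B)) ≐ mk(true, A).
Decompose mk/2: U ≐ leaf(A),  mk(Y1, 7) ≐ B.
Bind U := leaf(A); no other remaining equation mentions U.
Bind B := mk(Y1, 7); substituting into the one remaining equation that mentions B gives: mk(n, branch(true, X, mk(Y1, 7))) ≐ mk(true, A).
Decompose times/2: X ≐ m,  X ≐ Y1.
Bind X := m; substituting into the remaining equations gives: m ≐ Y1,  mk(n, branch(true, m, mk(Y1, 7))) ≐ mk(true, A).
Bind Y1 := m; substituting into the remaining equation gives: mk(n, branch(true, m, mk(m, 7))) ≐ mk(true, A). Substituting into the earlier binding gives B := mk(m, 7).
Decompose mk/2: n ≐ true,  branch(true, m, mk(m, 7)) ≐ A.
Clash: constants n and true differ; no unifier exists.

FAIL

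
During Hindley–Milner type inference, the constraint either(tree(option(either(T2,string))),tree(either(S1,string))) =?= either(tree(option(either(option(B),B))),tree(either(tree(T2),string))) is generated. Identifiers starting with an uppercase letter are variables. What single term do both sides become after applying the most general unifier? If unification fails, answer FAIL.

Decompose either/2: tree(option(either(T2,string))) =?= tree(option(either(option(B),B))),  tree(either(S1,string)) =?= tree(either(tree(T2),string)).
Decompose tree/1: option(either(T2,string)) =?= option(either(option(B),B)).
Decompose option/1: either(T2,string) =?= either(option(B),B).
Decompose either/2: T2 =?= option(B),  string =?= B.
Bind T2 := option(B); substituting into the one remaining equation that mentions T2 gives: tree(either(S1,string)) =?= tree(either(tree(option(B)),string)).
Bind B := string; substituting into the remaining equation gives: tree(either(S1,string)) =?= tree(either(tree(option(string)),string)). Substituting into the earlier binding gives T2 := option(string).
Decompose tree/1: either(S1,string) =?= either(tree(option(string)),string).
Decompose either/2: S1 =?= tree(option(string)),  string =?= string.
Bind S1 := tree(option(string)); no other remaining equation mentions S1.
Delete trivial equation string =?= string.
Applying the MGU to either side gives either(tree(option(either(option(string),string))),tree(either(tree(option(string)),string))).

either(tree(option(either(option(string),string))),tree(either(tree(option(string)),string)))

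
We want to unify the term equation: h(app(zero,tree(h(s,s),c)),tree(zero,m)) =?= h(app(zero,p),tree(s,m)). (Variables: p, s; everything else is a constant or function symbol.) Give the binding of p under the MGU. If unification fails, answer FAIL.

Decompose h/2: app(zero,tree(h(s,s),c)) =?= app(zero,p),  tree(zero,m) =?= tree(s,m).
Decompose app/2: zero =?= zero,  tree(h(s,s),c) =?= p.
Delete trivial equation zero =?= zero.
Bind p := tree(h(s,s),c); no other remaining equation mentions p.
Decompose tree/2: zero =?= s,  m =?= m.
Bind s := zero; no other remaining equation mentions s. Substituting into the earlier binding gives p := tree(h(zero,zero),c).
Delete trivial equation m =?= m.
MGU = { p := tree(h(zero,zero),c), s := zero }, so p := tree(h(zero,zero),c).

tree(h(zero,zero),c)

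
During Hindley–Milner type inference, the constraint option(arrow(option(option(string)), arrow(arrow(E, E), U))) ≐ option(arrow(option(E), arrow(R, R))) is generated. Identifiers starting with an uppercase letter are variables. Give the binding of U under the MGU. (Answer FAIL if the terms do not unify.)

Decompose option/1: arrow(option(option(string)), arrow(arrow(E, E), U)) ≐ arrow(option(E), arrow(R, R)).
Decompose arrow/2: option(option(string)) ≐ option(E),  arrow(arrow(E, E), U) ≐ arrow(R, R).
Decompose option/1: option(string) ≐ E.
Bind E := option(string); substituting into the remaining equation gives: arrow(arrow(option(string), option(string)), U) ≐ arrow(R, R).
Decompose arrow/2: arrow(option(string), option(string)) ≐ R,  U ≐ R.
Bind R := arrow(option(string), option(string)); substituting into the remaining equation gives: U ≐ arrow(option(string), option(string)).
Bind U := arrow(option(string), option(string)).
MGU = { E ↦ option(string), R ↦ arrow(option(string), option(string)), U ↦ arrow(option(string), option(string)) }, so U ↦ arrow(option(string), option(string)).

arrow(option(string), option(string))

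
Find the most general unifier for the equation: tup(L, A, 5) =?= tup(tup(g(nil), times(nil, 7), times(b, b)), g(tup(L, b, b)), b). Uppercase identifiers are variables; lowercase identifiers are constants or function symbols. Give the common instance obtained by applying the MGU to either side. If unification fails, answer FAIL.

Decompose tup/3: L =?= tup(g(nil), times(nil, 7), times(b, b)),  A =?= g(tup(L, b, b)),  5 =?= b.
Bind L := tup(g(nil), times(nil, 7), times(b, b)); substituting into the one remaining equation that mentions L gives: A =?= g(tup(tup(g(nil), times(nil, 7), times(b, b)), b, b)).
Bind A := g(tup(tup(g(nil), times(nil, 7), times(b, b)), b, b)); no other remaining equation mentions A.
Clash: constants 5 and b differ; no unifier exists.

FAIL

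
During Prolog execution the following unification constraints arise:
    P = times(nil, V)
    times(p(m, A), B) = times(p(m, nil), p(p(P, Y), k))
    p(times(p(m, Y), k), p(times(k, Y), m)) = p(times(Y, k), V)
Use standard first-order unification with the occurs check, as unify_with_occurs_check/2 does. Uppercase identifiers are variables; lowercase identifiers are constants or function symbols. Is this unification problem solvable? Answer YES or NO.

NO

Bind P := times(nil, V); substituting into the one remaining equation that mentions P gives: times(p(m, A), B) = times(p(m, nil), p(p(times(nil, V), Y), k)).
Decompose times/2: p(m, A) = p(m, nil),  B = p(p(times(nil, V), Y), k).
Decompose p/2: m = m,  A = nil.
Delete trivial equation m = m.
Bind A := nil; no other remaining equation mentions A.
Bind B := p(p(times(nil, V), Y), k); no other remaining equation mentions B.
Decompose p/2: times(p(m, Y), k) = times(Y, k),  p(times(k, Y), m) = V.
Decompose times/2: p(m, Y) = Y,  k = k.
Occurs check fails: Y occurs in p(m, Y); the equation Y = p(m, Y) has no finite solution.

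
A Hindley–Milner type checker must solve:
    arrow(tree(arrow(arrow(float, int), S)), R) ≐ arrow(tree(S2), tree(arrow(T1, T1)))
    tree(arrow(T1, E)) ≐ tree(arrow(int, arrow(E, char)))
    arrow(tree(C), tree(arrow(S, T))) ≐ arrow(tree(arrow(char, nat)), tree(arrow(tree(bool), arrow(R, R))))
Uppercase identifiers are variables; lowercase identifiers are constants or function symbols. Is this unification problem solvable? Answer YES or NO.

NO

Decompose arrow/2: tree(arrow(arrow(float, int), S)) ≐ tree(S2),  R ≐ tree(arrow(T1, T1)).
Decompose tree/1: arrow(arrow(float, int), S) ≐ S2.
Bind S2 := arrow(arrow(float, int), S); no other remaining equation mentions S2.
Bind R := tree(arrow(T1, T1)); substituting into the one remaining equation that mentions R gives: arrow(tree(C), tree(arrow(S, T))) ≐ arrow(tree(arrow(char, nat)), tree(arrow(tree(bool), arrow(tree(arrow(T1, T1)), tree(arrow(T1, T1)))))).
Decompose tree/1: arrow(T1, E) ≐ arrow(int, arrow(E, char)).
Decompose arrow/2: T1 ≐ int,  E ≐ arrow(E, char).
Bind T1 := int; substituting into the one remaining equation that mentions T1 gives: arrow(tree(C), tree(arrow(S, T))) ≐ arrow(tree(arrow(char, nat)), tree(arrow(tree(bool), arrow(tree(arrow(int, int)), tree(arrow(int, int)))))). Substituting into the earlier binding gives R := tree(arrow(int, int)).
Occurs check fails: E occurs in arrow(E, char); the equation E ≐ arrow(E, char) has no finite solution.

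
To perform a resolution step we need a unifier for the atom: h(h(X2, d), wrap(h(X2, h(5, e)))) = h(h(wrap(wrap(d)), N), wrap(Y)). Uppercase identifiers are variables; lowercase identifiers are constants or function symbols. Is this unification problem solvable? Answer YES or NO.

Decompose h/2: h(X2, d) = h(wrap(wrap(d)), N),  wrap(h(X2, h(5, e))) = wrap(Y).
Decompose h/2: X2 = wrap(wrap(d)),  d = N.
Bind X2 := wrap(wrap(d)); substituting into the one remaining equation that mentions X2 gives: wrap(h(wrap(wrap(d)), h(5, e))) = wrap(Y).
Bind N := d; no other remaining equation mentions N.
Decompose wrap/1: h(wrap(wrap(d)), h(5, e)) = Y.
Bind Y := h(wrap(wrap(d)), h(5, e)).
No equations remain and no clash or occurs-check failure arose, so a unifier exists.

YES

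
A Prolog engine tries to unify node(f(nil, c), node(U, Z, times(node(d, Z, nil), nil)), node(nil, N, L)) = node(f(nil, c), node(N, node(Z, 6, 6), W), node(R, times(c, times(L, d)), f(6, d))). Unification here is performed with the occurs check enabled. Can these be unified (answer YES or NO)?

NO

Decompose node/3: f(nil, c) = f(nil, c),  node(U, Z, times(node(d, Z, nil), nil)) = node(N, node(Z, 6, 6), W),  node(nil, N, L) = node(R, times(c, times(L, d)), f(6, d)).
Delete trivial equation f(nil, c) = f(nil, c).
Decompose node/3: U = N,  Z = node(Z, 6, 6),  times(node(d, Z, nil), nil) = W.
Bind U := N; no other remaining equation mentions U.
Occurs check fails: Z occurs in node(Z, 6, 6); the equation Z = node(Z, 6, 6) has no finite solution.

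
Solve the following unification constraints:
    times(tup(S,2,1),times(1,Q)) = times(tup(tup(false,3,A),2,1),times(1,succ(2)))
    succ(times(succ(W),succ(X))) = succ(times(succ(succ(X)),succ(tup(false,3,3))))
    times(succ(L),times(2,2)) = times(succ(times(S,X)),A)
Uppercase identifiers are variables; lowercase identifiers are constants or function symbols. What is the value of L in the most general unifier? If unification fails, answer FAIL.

Decompose times/2: tup(S,2,1) = tup(tup(false,3,A),2,1),  times(1,Q) = times(1,succ(2)).
Decompose tup/3: S = tup(false,3,A),  2 = 2,  1 = 1.
Bind S := tup(false,3,A); substituting into the one remaining equation that mentions S gives: times(succ(L),times(2,2)) = times(succ(times(tup(false,3,A),X)),A).
Delete trivial equation 2 = 2.
Delete trivial equation 1 = 1.
Decompose times/2: 1 = 1,  Q = succ(2).
Delete trivial equation 1 = 1.
Bind Q := succ(2); no other remaining equation mentions Q.
Decompose succ/1: times(succ(W),succ(X)) = times(succ(succ(X)),succ(tup(false,3,3))).
Decompose times/2: succ(W) = succ(succ(X)),  succ(X) = succ(tup(false,3,3)).
Decompose succ/1: W = succ(X).
Bind W := succ(X); no other remaining equation mentions W.
Decompose succ/1: X = tup(false,3,3).
Bind X := tup(false,3,3); substituting into the remaining equation gives: times(succ(L),times(2,2)) = times(succ(times(tup(false,3,A),tup(false,3,3))),A). Substituting into the earlier binding gives W := succ(tup(false,3,3)).
Decompose times/2: succ(L) = succ(times(tup(false,3,A),tup(false,3,3))),  times(2,2) = A.
Decompose succ/1: L = times(tup(false,3,A),tup(false,3,3)).
Bind L := times(tup(false,3,A),tup(false,3,3)); no other remaining equation mentions L.
Bind A := times(2,2). Substituting into the earlier bindings gives S := tup(false,3,times(2,2)), L := times(tup(false,3,times(2,2)),tup(false,3,3)).
MGU = { S -> tup(false,3,times(2,2)), Q -> succ(2), W -> succ(tup(false,3,3)), X -> tup(false,3,3), L -> times(tup(false,3,times(2,2)),tup(false,3,3)), A -> times(2,2) }, so L -> times(tup(false,3,times(2,2)),tup(false,3,3)).

times(tup(false,3,times(2,2)),tup(false,3,3))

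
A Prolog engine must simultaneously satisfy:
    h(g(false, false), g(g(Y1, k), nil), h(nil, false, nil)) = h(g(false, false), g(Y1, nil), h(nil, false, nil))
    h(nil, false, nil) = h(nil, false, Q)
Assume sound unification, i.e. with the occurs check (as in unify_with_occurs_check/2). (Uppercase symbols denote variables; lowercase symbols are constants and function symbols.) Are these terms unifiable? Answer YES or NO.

NO

Decompose h/3: g(false, false) = g(false, false),  g(g(Y1, k), nil) = g(Y1, nil),  h(nil, false, nil) = h(nil, false, nil).
Delete trivial equation g(false, false) = g(false, false).
Decompose g/2: g(Y1, k) = Y1,  nil = nil.
Occurs check fails: Y1 occurs in g(Y1, k); the equation Y1 = g(Y1, k) has no finite solution.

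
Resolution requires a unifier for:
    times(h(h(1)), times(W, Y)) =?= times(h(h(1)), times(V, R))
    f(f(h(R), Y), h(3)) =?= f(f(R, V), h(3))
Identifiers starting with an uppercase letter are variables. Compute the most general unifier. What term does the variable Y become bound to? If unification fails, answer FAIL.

FAIL

Decompose times/2: h(h(1)) =?= h(h(1)),  times(W, Y) =?= times(V, R).
Delete trivial equation h(h(1)) =?= h(h(1)).
Decompose times/2: W =?= V,  Y =?= R.
Bind W := V; no other remaining equation mentions W.
Bind Y := R; substituting into the remaining equation gives: f(f(h(R), R), h(3)) =?= f(f(R, V), h(3)).
Decompose f/2: f(h(R), R) =?= f(R, V),  h(3) =?= h(3).
Decompose f/2: h(R) =?= R,  R =?= V.
Occurs check fails: R occurs in h(R); the equation R =?= h(R) has no finite solution.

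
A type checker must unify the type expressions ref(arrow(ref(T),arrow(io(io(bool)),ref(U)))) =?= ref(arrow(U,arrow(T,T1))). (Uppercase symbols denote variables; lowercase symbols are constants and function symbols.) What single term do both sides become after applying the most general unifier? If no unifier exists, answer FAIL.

ref(arrow(ref(io(io(bool))),arrow(io(io(bool)),ref(ref(io(io(bool)))))))

Decompose ref/1: arrow(ref(T),arrow(io(io(bool)),ref(U))) =?= arrow(U,arrow(T,T1)).
Decompose arrow/2: ref(T) =?= U,  arrow(io(io(bool)),ref(U)) =?= arrow(T,T1).
Bind U := ref(T); substituting into the remaining equation gives: arrow(io(io(bool)),ref(ref(T))) =?= arrow(T,T1).
Decompose arrow/2: io(io(bool)) =?= T,  ref(ref(T)) =?= T1.
Bind T := io(io(bool)); substituting into the remaining equation gives: ref(ref(io(io(bool)))) =?= T1. Substituting into the earlier binding gives U := ref(io(io(bool))).
Bind T1 := ref(ref(io(io(bool)))).
Applying the MGU to either side gives ref(arrow(ref(io(io(bool))),arrow(io(io(bool)),ref(ref(io(io(bool))))))).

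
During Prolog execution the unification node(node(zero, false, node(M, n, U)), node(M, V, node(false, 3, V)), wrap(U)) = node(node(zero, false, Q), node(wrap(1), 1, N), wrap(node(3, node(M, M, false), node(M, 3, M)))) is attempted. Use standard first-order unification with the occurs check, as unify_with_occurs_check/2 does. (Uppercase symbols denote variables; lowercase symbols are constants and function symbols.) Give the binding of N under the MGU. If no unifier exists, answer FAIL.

node(false, 3, 1)

Decompose node/3: node(zero, false, node(M, n, U)) = node(zero, false, Q),  node(M, V, node(false, 3, V)) = node(wrap(1), 1, N),  wrap(U) = wrap(node(3, node(M, M, false), node(M, 3, M))).
Decompose node/3: zero = zero,  false = false,  node(M, n, U) = Q.
Delete trivial equation zero = zero.
Delete trivial equation false = false.
Bind Q := node(M, n, U); no other remaining equation mentions Q.
Decompose node/3: M = wrap(1),  V = 1,  node(false, 3, V) = N.
Bind M := wrap(1); substituting into the one remaining equation that mentions M gives: wrap(U) = wrap(node(3, node(wrap(1), wrap(1), false), node(wrap(1), 3, wrap(1)))). Substituting into the earlier binding gives Q := node(wrap(1), n, U).
Bind V := 1; substituting into the one remaining equation that mentions V gives: node(false, 3, 1) = N.
Bind N := node(false, 3, 1); no other remaining equation mentions N.
Decompose wrap/1: U = node(3, node(wrap(1), wrap(1), false), node(wrap(1), 3, wrap(1))).
Bind U := node(3, node(wrap(1), wrap(1), false), node(wrap(1), 3, wrap(1))). Substituting into the earlier binding gives Q := node(wrap(1), n, node(3, node(wrap(1), wrap(1), false), node(wrap(1), 3, wrap(1)))).
MGU = { Q = node(wrap(1), n, node(3, node(wrap(1), wrap(1), false), node(wrap(1), 3, wrap(1)))), M = wrap(1), V = 1, N = node(false, 3, 1), U = node(3, node(wrap(1), wrap(1), false), node(wrap(1), 3, wrap(1))) }, so N = node(false, 3, 1).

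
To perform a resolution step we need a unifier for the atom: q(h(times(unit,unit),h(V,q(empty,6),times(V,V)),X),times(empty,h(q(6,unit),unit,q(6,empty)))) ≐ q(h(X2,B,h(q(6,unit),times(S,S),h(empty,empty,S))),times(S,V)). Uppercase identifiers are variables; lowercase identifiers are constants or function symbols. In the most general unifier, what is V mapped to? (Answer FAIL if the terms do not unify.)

h(q(6,unit),unit,q(6,empty))

Decompose q/2: h(times(unit,unit),h(V,q(empty,6),times(V,V)),X) ≐ h(X2,B,h(q(6,unit),times(S,S),h(empty,empty,S))),  times(empty,h(q(6,unit),unit,q(6,empty))) ≐ times(S,V).
Decompose h/3: times(unit,unit) ≐ X2,  h(V,q(empty,6),times(V,V)) ≐ B,  X ≐ h(q(6,unit),times(S,S),h(empty,empty,S)).
Bind X2 := times(unit,unit); no other remaining equation mentions X2.
Bind B := h(V,q(empty,6),times(V,V)); no other remaining equation mentions B.
Bind X := h(q(6,unit),times(S,S),h(empty,empty,S)); no other remaining equation mentions X.
Decompose times/2: empty ≐ S,  h(q(6,unit),unit,q(6,empty)) ≐ V.
Bind S := empty; no other remaining equation mentions S. Substituting into the earlier binding gives X := h(q(6,unit),times(empty,empty),h(empty,empty,empty)).
Bind V := h(q(6,unit),unit,q(6,empty)). Substituting into the earlier binding gives B := h(h(q(6,unit),unit,q(6,empty)),q(empty,6),times(h(q(6,unit),unit,q(6,empty)),h(q(6,unit),unit,q(6,empty)))).
MGU = { X2 -> times(unit,unit), B -> h(h(q(6,unit),unit,q(6,empty)),q(empty,6),times(h(q(6,unit),unit,q(6,empty)),h(q(6,unit),unit,q(6,empty)))), X -> h(q(6,unit),times(empty,empty),h(empty,empty,empty)), S -> empty, V -> h(q(6,unit),unit,q(6,empty)) }, so V -> h(q(6,unit),unit,q(6,empty)).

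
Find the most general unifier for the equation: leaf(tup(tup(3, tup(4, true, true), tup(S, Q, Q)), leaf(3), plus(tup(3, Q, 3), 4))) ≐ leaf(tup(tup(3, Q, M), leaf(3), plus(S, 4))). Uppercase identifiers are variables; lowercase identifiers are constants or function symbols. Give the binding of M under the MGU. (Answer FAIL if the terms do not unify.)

tup(tup(3, tup(4, true, true), 3), tup(4, true, true), tup(4, true, true))

Decompose leaf/1: tup(tup(3, tup(4, true, true), tup(S, Q, Q)), leaf(3), plus(tup(3, Q, 3), 4)) ≐ tup(tup(3, Q, M), leaf(3), plus(S, 4)).
Decompose tup/3: tup(3, tup(4, true, true), tup(S, Q, Q)) ≐ tup(3, Q, M),  leaf(3) ≐ leaf(3),  plus(tup(3, Q, 3), 4) ≐ plus(S, 4).
Decompose tup/3: 3 ≐ 3,  tup(4, true, true) ≐ Q,  tup(S, Q, Q) ≐ M.
Delete trivial equation 3 ≐ 3.
Bind Q := tup(4, true, true); substituting into the 2 remaining equations that mention Q gives: tup(S, tup(4, true, true), tup(4, true, true)) ≐ M,  plus(tup(3, tup(4, true, true), 3), 4) ≐ plus(S, 4).
Bind M := tup(S, tup(4, true, true), tup(4, true, true)); no other remaining equation mentions M.
Delete trivial equation leaf(3) ≐ leaf(3).
Decompose plus/2: tup(3, tup(4, true, true), 3) ≐ S,  4 ≐ 4.
Bind S := tup(3, tup(4, true, true), 3); no other remaining equation mentions S. Substituting into the earlier binding gives M := tup(tup(3, tup(4, true, true), 3), tup(4, true, true), tup(4, true, true)).
Delete trivial equation 4 ≐ 4.
MGU = { Q := tup(4, true, true), M := tup(tup(3, tup(4, true, true), 3), tup(4, true, true), tup(4, true, true)), S := tup(3, tup(4, true, true), 3) }, so M := tup(tup(3, tup(4, true, true), 3), tup(4, true, true), tup(4, true, true)).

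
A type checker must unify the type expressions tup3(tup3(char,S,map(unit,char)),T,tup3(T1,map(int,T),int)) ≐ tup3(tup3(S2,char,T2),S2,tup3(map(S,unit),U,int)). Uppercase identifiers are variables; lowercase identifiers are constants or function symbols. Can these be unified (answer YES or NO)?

YES

Decompose tup3/3: tup3(char,S,map(unit,char)) ≐ tup3(S2,char,T2),  T ≐ S2,  tup3(T1,map(int,T),int) ≐ tup3(map(S,unit),U,int).
Decompose tup3/3: char ≐ S2,  S ≐ char,  map(unit,char) ≐ T2.
Bind S2 := char; substituting into the one remaining equation that mentions S2 gives: T ≐ char.
Bind S := char; substituting into the one remaining equation that mentions S gives: tup3(T1,map(int,T),int) ≐ tup3(map(char,unit),U,int).
Bind T2 := map(unit,char); no other remaining equation mentions T2.
Bind T := char; substituting into the remaining equation gives: tup3(T1,map(int,char),int) ≐ tup3(map(char,unit),U,int).
Decompose tup3/3: T1 ≐ map(char,unit),  map(int,char) ≐ U,  int ≐ int.
Bind T1 := map(char,unit); no other remaining equation mentions T1.
Bind U := map(int,char); no other remaining equation mentions U.
Delete trivial equation int ≐ int.
No equations remain and no clash or occurs-check failure arose, so a unifier exists.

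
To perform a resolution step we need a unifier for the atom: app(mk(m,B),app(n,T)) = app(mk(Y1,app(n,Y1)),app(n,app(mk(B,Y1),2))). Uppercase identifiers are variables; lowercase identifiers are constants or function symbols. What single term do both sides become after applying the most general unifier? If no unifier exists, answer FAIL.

app(mk(m,app(n,m)),app(n,app(mk(app(n,m),m),2)))

Decompose app/2: mk(m,B) = mk(Y1,app(n,Y1)),  app(n,T) = app(n,app(mk(B,Y1),2)).
Decompose mk/2: m = Y1,  B = app(n,Y1).
Bind Y1 := m; substituting into the remaining equations gives: B = app(n,m),  app(n,T) = app(n,app(mk(B,m),2)).
Bind B := app(n,m); substituting into the remaining equation gives: app(n,T) = app(n,app(mk(app(n,m),m),2)).
Decompose app/2: n = n,  T = app(mk(app(n,m),m),2).
Delete trivial equation n = n.
Bind T := app(mk(app(n,m),m),2).
Applying the MGU to either side gives app(mk(m,app(n,m)),app(n,app(mk(app(n,m),m),2))).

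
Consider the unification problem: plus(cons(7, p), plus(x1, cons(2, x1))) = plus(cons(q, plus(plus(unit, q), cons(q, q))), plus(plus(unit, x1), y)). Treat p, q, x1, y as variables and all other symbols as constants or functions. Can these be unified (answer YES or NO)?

Decompose plus/2: cons(7, p) = cons(q, plus(plus(unit, q), cons(q, q))),  plus(x1, cons(2, x1)) = plus(plus(unit, x1), y).
Decompose cons/2: 7 = q,  p = plus(plus(unit, q), cons(q, q)).
Bind q := 7; substituting into the one remaining equation that mentions q gives: p = plus(plus(unit, 7), cons(7, 7)).
Bind p := plus(plus(unit, 7), cons(7, 7)); no other remaining equation mentions p.
Decompose plus/2: x1 = plus(unit, x1),  cons(2, x1) = y.
Occurs check fails: x1 occurs in plus(unit, x1); the equation x1 = plus(unit, x1) has no finite solution.

NO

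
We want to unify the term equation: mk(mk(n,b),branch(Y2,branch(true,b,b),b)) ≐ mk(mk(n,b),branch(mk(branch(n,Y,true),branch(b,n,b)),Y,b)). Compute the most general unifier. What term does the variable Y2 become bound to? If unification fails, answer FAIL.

Decompose mk/2: mk(n,b) ≐ mk(n,b),  branch(Y2,branch(true,b,b),b) ≐ branch(mk(branch(n,Y,true),branch(b,n,b)),Y,b).
Delete trivial equation mk(n,b) ≐ mk(n,b).
Decompose branch/3: Y2 ≐ mk(branch(n,Y,true),branch(b,n,b)),  branch(true,b,b) ≐ Y,  b ≐ b.
Bind Y2 := mk(branch(n,Y,true),branch(b,n,b)); no other remaining equation mentions Y2.
Bind Y := branch(true,b,b); no other remaining equation mentions Y. Substituting into the earlier binding gives Y2 := mk(branch(n,branch(true,b,b),true),branch(b,n,b)).
Delete trivial equation b ≐ b.
MGU = { Y2 ↦ mk(branch(n,branch(true,b,b),true),branch(b,n,b)), Y ↦ branch(true,b,b) }, so Y2 ↦ mk(branch(n,branch(true,b,b),true),branch(b,n,b)).

mk(branch(n,branch(true,b,b),true),branch(b,n,b))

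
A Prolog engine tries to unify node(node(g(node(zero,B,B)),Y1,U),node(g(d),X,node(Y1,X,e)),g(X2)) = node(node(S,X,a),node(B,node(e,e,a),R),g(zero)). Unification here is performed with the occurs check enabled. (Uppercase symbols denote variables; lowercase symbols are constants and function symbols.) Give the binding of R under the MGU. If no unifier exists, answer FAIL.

node(node(e,e,a),node(e,e,a),e)

Decompose node/3: node(g(node(zero,B,B)),Y1,U) = node(S,X,a),  node(g(d),X,node(Y1,X,e)) = node(B,node(e,e,a),R),  g(X2) = g(zero).
Decompose node/3: g(node(zero,B,B)) = S,  Y1 = X,  U = a.
Bind S := g(node(zero,B,B)); no other remaining equation mentions S.
Bind Y1 := X; substituting into the one remaining equation that mentions Y1 gives: node(g(d),X,node(X,X,e)) = node(B,node(e,e,a),R).
Bind U := a; no other remaining equation mentions U.
Decompose node/3: g(d) = B,  X = node(e,e,a),  node(X,X,e) = R.
Bind B := g(d); no other remaining equation mentions B. Substituting into the earlier binding gives S := g(node(zero,g(d),g(d))).
Bind X := node(e,e,a); substituting into the one remaining equation that mentions X gives: node(node(e,e,a),node(e,e,a),e) = R. Substituting into the earlier binding gives Y1 := node(e,e,a).
Bind R := node(node(e,e,a),node(e,e,a),e); no other remaining equation mentions R.
Decompose g/1: X2 = zero.
Bind X2 := zero.
MGU = { S = g(node(zero,g(d),g(d))), Y1 = node(e,e,a), U = a, B = g(d), X = node(e,e,a), R = node(node(e,e,a),node(e,e,a),e), X2 = zero }, so R = node(node(e,e,a),node(e,e,a),e).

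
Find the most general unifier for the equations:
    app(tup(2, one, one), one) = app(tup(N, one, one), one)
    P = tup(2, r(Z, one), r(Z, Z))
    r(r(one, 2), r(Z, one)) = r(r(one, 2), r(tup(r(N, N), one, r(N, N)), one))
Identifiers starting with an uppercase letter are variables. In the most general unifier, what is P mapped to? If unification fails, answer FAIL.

Decompose app/2: tup(2, one, one) = tup(N, one, one),  one = one.
Decompose tup/3: 2 = N,  one = one,  one = one.
Bind N := 2; substituting into the one remaining equation that mentions N gives: r(r(one, 2), r(Z, one)) = r(r(one, 2), r(tup(r(2, 2), one, r(2, 2)), one)).
Delete trivial equation one = one.
Delete trivial equation one = one.
Delete trivial equation one = one.
Bind P := tup(2, r(Z, one), r(Z, Z)); no other remaining equation mentions P.
Decompose r/2: r(one, 2) = r(one, 2),  r(Z, one) = r(tup(r(2, 2), one, r(2, 2)), one).
Delete trivial equation r(one, 2) = r(one, 2).
Decompose r/2: Z = tup(r(2, 2), one, r(2, 2)),  one = one.
Bind Z := tup(r(2, 2), one, r(2, 2)); no other remaining equation mentions Z. Substituting into the earlier binding gives P := tup(2, r(tup(r(2, 2), one, r(2, 2)), one), r(tup(r(2, 2), one, r(2, 2)), tup(r(2, 2), one, r(2, 2)))).
Delete trivial equation one = one.
MGU = { N ↦ 2, P ↦ tup(2, r(tup(r(2, 2), one, r(2, 2)), one), r(tup(r(2, 2), one, r(2, 2)), tup(r(2, 2), one, r(2, 2)))), Z ↦ tup(r(2, 2), one, r(2, 2)) }, so P ↦ tup(2, r(tup(r(2, 2), one, r(2, 2)), one), r(tup(r(2, 2), one, r(2, 2)), tup(r(2, 2), one, r(2, 2)))).

tup(2, r(tup(r(2, 2), one, r(2, 2)), one), r(tup(r(2, 2), one, r(2, 2)), tup(r(2, 2), one, r(2, 2))))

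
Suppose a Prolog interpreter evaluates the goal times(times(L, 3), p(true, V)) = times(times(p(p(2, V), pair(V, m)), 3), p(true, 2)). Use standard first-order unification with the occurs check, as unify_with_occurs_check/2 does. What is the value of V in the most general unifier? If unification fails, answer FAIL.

2

Decompose times/2: times(L, 3) = times(p(p(2, V), pair(V, m)), 3),  p(true, V) = p(true, 2).
Decompose times/2: L = p(p(2, V), pair(V, m)),  3 = 3.
Bind L := p(p(2, V), pair(V, m)); no other remaining equation mentions L.
Delete trivial equation 3 = 3.
Decompose p/2: true = true,  V = 2.
Delete trivial equation true = true.
Bind V := 2. Substituting into the earlier binding gives L := p(p(2, 2), pair(2, m)).
MGU = { L -> p(p(2, 2), pair(2, m)), V -> 2 }, so V -> 2.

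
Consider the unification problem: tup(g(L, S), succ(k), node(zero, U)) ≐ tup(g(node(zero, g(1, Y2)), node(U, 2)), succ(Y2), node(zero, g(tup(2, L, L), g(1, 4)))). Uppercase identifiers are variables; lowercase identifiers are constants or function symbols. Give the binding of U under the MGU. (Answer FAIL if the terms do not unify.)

g(tup(2, node(zero, g(1, k)), node(zero, g(1, k))), g(1, 4))

Decompose tup/3: g(L, S) ≐ g(node(zero, g(1, Y2)), node(U, 2)),  succ(k) ≐ succ(Y2),  node(zero, U) ≐ node(zero, g(tup(2, L, L), g(1, 4))).
Decompose g/2: L ≐ node(zero, g(1, Y2)),  S ≐ node(U, 2).
Bind L := node(zero, g(1, Y2)); substituting into the one remaining equation that mentions L gives: node(zero, U) ≐ node(zero, g(tup(2, node(zero, g(1, Y2)), node(zero, g(1, Y2))), g(1, 4))).
Bind S := node(U, 2); no other remaining equation mentions S.
Decompose succ/1: k ≐ Y2.
Bind Y2 := k; substituting into the remaining equation gives: node(zero, U) ≐ node(zero, g(tup(2, node(zero, g(1, k)), node(zero, g(1, k))), g(1, 4))). Substituting into the earlier binding gives L := node(zero, g(1, k)).
Decompose node/2: zero ≐ zero,  U ≐ g(tup(2, node(zero, g(1, k)), node(zero, g(1, k))), g(1, 4)).
Delete trivial equation zero ≐ zero.
Bind U := g(tup(2, node(zero, g(1, k)), node(zero, g(1, k))), g(1, 4)). Substituting into the earlier binding gives S := node(g(tup(2, node(zero, g(1, k)), node(zero, g(1, k))), g(1, 4)), 2).
MGU = { L -> node(zero, g(1, k)), S -> node(g(tup(2, node(zero, g(1, k)), node(zero, g(1, k))), g(1, 4)), 2), Y2 -> k, U -> g(tup(2, node(zero, g(1, k)), node(zero, g(1, k))), g(1, 4)) }, so U -> g(tup(2, node(zero, g(1, k)), node(zero, g(1, k))), g(1, 4)).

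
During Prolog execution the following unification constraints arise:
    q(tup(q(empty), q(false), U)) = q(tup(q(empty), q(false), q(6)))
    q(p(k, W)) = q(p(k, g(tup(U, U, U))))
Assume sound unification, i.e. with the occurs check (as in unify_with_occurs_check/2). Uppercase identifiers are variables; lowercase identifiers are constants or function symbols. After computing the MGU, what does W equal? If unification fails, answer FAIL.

Decompose q/1: tup(q(empty), q(false), U) = tup(q(empty), q(false), q(6)).
Decompose tup/3: q(empty) = q(empty),  q(false) = q(false),  U = q(6).
Delete trivial equation q(empty) = q(empty).
Delete trivial equation q(false) = q(false).
Bind U := q(6); substituting into the remaining equation gives: q(p(k, W)) = q(p(k, g(tup(q(6), q(6), q(6))))).
Decompose q/1: p(k, W) = p(k, g(tup(q(6), q(6), q(6)))).
Decompose p/2: k = k,  W = g(tup(q(6), q(6), q(6))).
Delete trivial equation k = k.
Bind W := g(tup(q(6), q(6), q(6))).
MGU = { U -> q(6), W -> g(tup(q(6), q(6), q(6))) }, so W -> g(tup(q(6), q(6), q(6))).

g(tup(q(6), q(6), q(6)))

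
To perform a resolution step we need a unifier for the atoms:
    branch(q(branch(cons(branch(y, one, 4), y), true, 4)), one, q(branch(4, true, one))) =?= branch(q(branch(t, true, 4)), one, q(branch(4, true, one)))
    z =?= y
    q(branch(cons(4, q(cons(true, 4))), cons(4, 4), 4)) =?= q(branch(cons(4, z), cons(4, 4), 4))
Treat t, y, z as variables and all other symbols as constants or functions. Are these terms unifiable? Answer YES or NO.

Decompose branch/3: q(branch(cons(branch(y, one, 4), y), true, 4)) =?= q(branch(t, true, 4)),  one =?= one,  q(branch(4, true, one)) =?= q(branch(4, true, one)).
Decompose q/1: branch(cons(branch(y, one, 4), y), true, 4) =?= branch(t, true, 4).
Decompose branch/3: cons(branch(y, one, 4), y) =?= t,  true =?= true,  4 =?= 4.
Bind t := cons(branch(y, one, 4), y); no other remaining equation mentions t.
Delete trivial equation true =?= true.
Delete trivial equation 4 =?= 4.
Delete trivial equation one =?= one.
Delete trivial equation q(branch(4, true, one)) =?= q(branch(4, true, one)).
Bind z := y; substituting into the remaining equation gives: q(branch(cons(4, q(cons(true, 4))), cons(4, 4), 4)) =?= q(branch(cons(4, y), cons(4, 4), 4)).
Decompose q/1: branch(cons(4, q(cons(true, 4))), cons(4, 4), 4) =?= branch(cons(4, y), cons(4, 4), 4).
Decompose branch/3: cons(4, q(cons(true, 4))) =?= cons(4, y),  cons(4, 4) =?= cons(4, 4),  4 =?= 4.
Decompose cons/2: 4 =?= 4,  q(cons(true, 4)) =?= y.
Delete trivial equation 4 =?= 4.
Bind y := q(cons(true, 4)); no other remaining equation mentions y. Substituting into the earlier bindings gives t := cons(branch(q(cons(true, 4)), one, 4), q(cons(true, 4))), z := q(cons(true, 4)).
Delete trivial equation cons(4, 4) =?= cons(4, 4).
Delete trivial equation 4 =?= 4.
No equations remain and no clash or occurs-check failure arose, so a unifier exists.

YES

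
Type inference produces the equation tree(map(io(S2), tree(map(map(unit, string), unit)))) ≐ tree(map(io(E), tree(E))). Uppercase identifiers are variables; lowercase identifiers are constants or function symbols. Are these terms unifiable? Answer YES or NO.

YES

Decompose tree/1: map(io(S2), tree(map(map(unit, string), unit))) ≐ map(io(E), tree(E)).
Decompose map/2: io(S2) ≐ io(E),  tree(map(map(unit, string), unit)) ≐ tree(E).
Decompose io/1: S2 ≐ E.
Bind S2 := E; no other remaining equation mentions S2.
Decompose tree/1: map(map(unit, string), unit) ≐ E.
Bind E := map(map(unit, string), unit). Substituting into the earlier binding gives S2 := map(map(unit, string), unit).
No equations remain and no clash or occurs-check failure arose, so a unifier exists.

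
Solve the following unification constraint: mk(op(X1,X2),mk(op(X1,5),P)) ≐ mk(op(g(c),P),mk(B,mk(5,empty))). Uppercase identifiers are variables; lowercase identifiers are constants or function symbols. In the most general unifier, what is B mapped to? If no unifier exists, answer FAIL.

op(g(c),5)

Decompose mk/2: op(X1,X2) ≐ op(g(c),P),  mk(op(X1,5),P) ≐ mk(B,mk(5,empty)).
Decompose op/2: X1 ≐ g(c),  X2 ≐ P.
Bind X1 := g(c); substituting into the one remaining equation that mentions X1 gives: mk(op(g(c),5),P) ≐ mk(B,mk(5,empty)).
Bind X2 := P; no other remaining equation mentions X2.
Decompose mk/2: op(g(c),5) ≐ B,  P ≐ mk(5,empty).
Bind B := op(g(c),5); no other remaining equation mentions B.
Bind P := mk(5,empty). Substituting into the earlier binding gives X2 := mk(5,empty).
MGU = { X1 ↦ g(c), X2 ↦ mk(5,empty), B ↦ op(g(c),5), P ↦ mk(5,empty) }, so B ↦ op(g(c),5).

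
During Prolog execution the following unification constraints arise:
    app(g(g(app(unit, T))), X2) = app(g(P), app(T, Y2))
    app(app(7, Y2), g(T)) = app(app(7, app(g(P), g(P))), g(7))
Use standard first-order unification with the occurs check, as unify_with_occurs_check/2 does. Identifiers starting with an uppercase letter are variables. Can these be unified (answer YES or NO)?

YES

Decompose app/2: g(g(app(unit, T))) = g(P),  X2 = app(T, Y2).
Decompose g/1: g(app(unit, T)) = P.
Bind P := g(app(unit, T)); substituting into the one remaining equation that mentions P gives: app(app(7, Y2), g(T)) = app(app(7, app(g(g(app(unit, T))), g(g(app(unit, T))))), g(7)).
Bind X2 := app(T, Y2); no other remaining equation mentions X2.
Decompose app/2: app(7, Y2) = app(7, app(g(g(app(unit, T))), g(g(app(unit, T))))),  g(T) = g(7).
Decompose app/2: 7 = 7,  Y2 = app(g(g(app(unit, T))), g(g(app(unit, T)))).
Delete trivial equation 7 = 7.
Bind Y2 := app(g(g(app(unit, T))), g(g(app(unit, T)))); no other remaining equation mentions Y2. Substituting into the earlier binding gives X2 := app(T, app(g(g(app(unit, T))), g(g(app(unit, T))))).
Decompose g/1: T = 7.
Bind T := 7. Substituting into the earlier bindings gives P := g(app(unit, 7)), X2 := app(7, app(g(g(app(unit, 7))), g(g(app(unit, 7))))), Y2 := app(g(g(app(unit, 7))), g(g(app(unit, 7)))).
No equations remain and no clash or occurs-check failure arose, so a unifier exists.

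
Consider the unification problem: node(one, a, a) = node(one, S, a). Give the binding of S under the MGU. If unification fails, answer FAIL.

Decompose node/3: one = one,  a = S,  a = a.
Delete trivial equation one = one.
Bind S := a; no other remaining equation mentions S.
Delete trivial equation a = a.
MGU = { S := a }, so S := a.

a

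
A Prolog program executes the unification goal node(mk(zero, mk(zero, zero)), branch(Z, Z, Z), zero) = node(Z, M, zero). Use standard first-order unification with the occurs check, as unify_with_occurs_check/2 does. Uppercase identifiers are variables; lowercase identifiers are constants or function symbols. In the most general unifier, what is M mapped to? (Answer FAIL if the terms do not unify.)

Decompose node/3: mk(zero, mk(zero, zero)) = Z,  branch(Z, Z, Z) = M,  zero = zero.
Bind Z := mk(zero, mk(zero, zero)); substituting into the one remaining equation that mentions Z gives: branch(mk(zero, mk(zero, zero)), mk(zero, mk(zero, zero)), mk(zero, mk(zero, zero))) = M.
Bind M := branch(mk(zero, mk(zero, zero)), mk(zero, mk(zero, zero)), mk(zero, mk(zero, zero))); no other remaining equation mentions M.
Delete trivial equation zero = zero.
MGU = { Z = mk(zero, mk(zero, zero)), M = branch(mk(zero, mk(zero, zero)), mk(zero, mk(zero, zero)), mk(zero, mk(zero, zero))) }, so M = branch(mk(zero, mk(zero, zero)), mk(zero, mk(zero, zero)), mk(zero, mk(zero, zero))).

branch(mk(zero, mk(zero, zero)), mk(zero, mk(zero, zero)), mk(zero, mk(zero, zero)))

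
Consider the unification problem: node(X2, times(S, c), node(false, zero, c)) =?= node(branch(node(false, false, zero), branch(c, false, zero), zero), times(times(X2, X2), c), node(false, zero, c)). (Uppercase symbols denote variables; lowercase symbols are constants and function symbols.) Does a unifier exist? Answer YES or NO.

Decompose node/3: X2 =?= branch(node(false, false, zero), branch(c, false, zero), zero),  times(S, c) =?= times(times(X2, X2), c),  node(false, zero, c) =?= node(false, zero, c).
Bind X2 := branch(node(false, false, zero), branch(c, false, zero), zero); substituting into the one remaining equation that mentions X2 gives: times(S, c) =?= times(times(branch(node(false, false, zero), branch(c, false, zero), zero), branch(node(false, false, zero), branch(c, false, zero), zero)), c).
Decompose times/2: S =?= times(branch(node(false, false, zero), branch(c, false, zero), zero), branch(node(false, false, zero), branch(c, false, zero), zero)),  c =?= c.
Bind S := times(branch(node(false, false, zero), branch(c, false, zero), zero), branch(node(false, false, zero), branch(c, false, zero), zero)); no other remaining equation mentions S.
Delete trivial equation c =?= c.
Delete trivial equation node(false, zero, c) =?= node(false, zero, c).
No equations remain and no clash or occurs-check failure arose, so a unifier exists.

YES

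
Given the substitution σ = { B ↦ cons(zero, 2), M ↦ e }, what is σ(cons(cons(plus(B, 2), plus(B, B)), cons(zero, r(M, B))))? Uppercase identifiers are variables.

cons(cons(plus(cons(zero, 2), 2), plus(cons(zero, 2), cons(zero, 2))), cons(zero, r(e, cons(zero, 2))))

Replace each occurrence of B with cons(zero, 2).
Replace each occurrence of M with e.
Result: cons(cons(plus(cons(zero, 2), 2), plus(cons(zero, 2), cons(zero, 2))), cons(zero, r(e, cons(zero, 2)))).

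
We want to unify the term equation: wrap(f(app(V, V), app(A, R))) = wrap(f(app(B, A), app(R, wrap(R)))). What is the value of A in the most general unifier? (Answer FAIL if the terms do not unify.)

FAIL

Decompose wrap/1: f(app(V, V), app(A, R)) = f(app(B, A), app(R, wrap(R))).
Decompose f/2: app(V, V) = app(B, A),  app(A, R) = app(R, wrap(R)).
Decompose app/2: V = B,  V = A.
Bind V := B; substituting into the one remaining equation that mentions V gives: B = A.
Bind B := A; no other remaining equation mentions B. Substituting into the earlier binding gives V := A.
Decompose app/2: A = R,  R = wrap(R).
Bind A := R; no other remaining equation mentions A. Substituting into the earlier bindings gives V := R, B := R.
Occurs check fails: R occurs in wrap(R); the equation R = wrap(R) has no finite solution.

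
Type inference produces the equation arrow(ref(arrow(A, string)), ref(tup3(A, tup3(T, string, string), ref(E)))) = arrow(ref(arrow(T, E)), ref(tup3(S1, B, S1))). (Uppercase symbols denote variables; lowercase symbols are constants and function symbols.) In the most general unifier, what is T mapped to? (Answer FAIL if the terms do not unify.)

Decompose arrow/2: ref(arrow(A, string)) = ref(arrow(T, E)),  ref(tup3(A, tup3(T, string, string), ref(E))) = ref(tup3(S1, B, S1)).
Decompose ref/1: arrow(A, string) = arrow(T, E).
Decompose arrow/2: A = T,  string = E.
Bind A := T; substituting into the one remaining equation that mentions A gives: ref(tup3(T, tup3(T, string, string), ref(E))) = ref(tup3(S1, B, S1)).
Bind E := string; substituting into the remaining equation gives: ref(tup3(T, tup3(T, string, string), ref(string))) = ref(tup3(S1, B, S1)).
Decompose ref/1: tup3(T, tup3(T, string, string), ref(string)) = tup3(S1, B, S1).
Decompose tup3/3: T = S1,  tup3(T, string, string) = B,  ref(string) = S1.
Bind T := S1; substituting into the one remaining equation that mentions T gives: tup3(S1, string, string) = B. Substituting into the earlier binding gives A := S1.
Bind B := tup3(S1, string, string); no other remaining equation mentions B.
Bind S1 := ref(string). Substituting into the earlier bindings gives A := ref(string), T := ref(string), B := tup3(ref(string), string, string).
MGU = { A := ref(string), E := string, T := ref(string), B := tup3(ref(string), string, string), S1 := ref(string) }, so T := ref(string).

ref(string)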